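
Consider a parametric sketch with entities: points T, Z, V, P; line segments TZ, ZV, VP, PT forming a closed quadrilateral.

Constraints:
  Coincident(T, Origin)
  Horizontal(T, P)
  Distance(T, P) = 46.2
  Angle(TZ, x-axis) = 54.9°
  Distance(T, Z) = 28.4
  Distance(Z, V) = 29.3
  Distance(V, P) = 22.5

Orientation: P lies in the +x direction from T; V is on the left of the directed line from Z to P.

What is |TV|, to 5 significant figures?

50.864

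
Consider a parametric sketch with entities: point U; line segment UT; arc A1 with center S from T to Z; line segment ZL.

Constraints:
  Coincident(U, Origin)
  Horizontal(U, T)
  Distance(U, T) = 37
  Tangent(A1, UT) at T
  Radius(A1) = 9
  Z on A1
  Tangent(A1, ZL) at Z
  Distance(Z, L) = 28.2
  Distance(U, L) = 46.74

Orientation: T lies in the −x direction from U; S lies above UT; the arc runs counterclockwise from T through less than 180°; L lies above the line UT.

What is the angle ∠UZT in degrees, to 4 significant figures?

116.8°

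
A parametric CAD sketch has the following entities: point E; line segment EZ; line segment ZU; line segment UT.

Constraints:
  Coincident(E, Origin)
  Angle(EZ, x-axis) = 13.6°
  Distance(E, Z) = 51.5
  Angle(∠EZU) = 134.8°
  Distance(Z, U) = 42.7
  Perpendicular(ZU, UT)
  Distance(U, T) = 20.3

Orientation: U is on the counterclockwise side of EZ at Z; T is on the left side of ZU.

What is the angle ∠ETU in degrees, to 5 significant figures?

101.62°

E is at the origin; EZ runs at 13.6° with length 51.5, so Z = 51.5·(cos 13.6°, sin 13.6°) = (50.056, 12.110). ∠EZU = 134.8°, so ZU runs at 13.6° + (180° − 134.8°) = 58.800° from the x-axis; with |ZU| = 42.7, U = Z + 42.7·(cos 58.800°, sin 58.800°) = (72.176, 48.634). The perpendicularity gives UT at right angles to ZU; with |UT| = 20.3 on the left of ZU, T = U + 20.3·(-0.85536, 0.51803) = (54.812, 59.150). Then cos ∠ETU = TE·TU / (|TE||TU|), giving 101.62°.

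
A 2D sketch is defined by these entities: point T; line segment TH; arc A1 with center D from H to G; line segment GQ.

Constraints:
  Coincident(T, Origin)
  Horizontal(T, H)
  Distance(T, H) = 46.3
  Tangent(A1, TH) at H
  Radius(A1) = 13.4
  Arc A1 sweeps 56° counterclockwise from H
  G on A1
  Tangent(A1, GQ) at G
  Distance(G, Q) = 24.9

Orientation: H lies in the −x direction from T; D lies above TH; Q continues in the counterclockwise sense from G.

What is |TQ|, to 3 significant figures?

34.0

T is at the origin; T and H share the same y with |TH| = 46.3 and H on the −x side, so H = (-46.3, 0.00). Since A1 is tangent to TH there, DH ⟂ TH, so D = H + (0, 13.4) = (-46.3, 13.4). On A1, H sits at bearing -90° from D; a 56° counterclockwise sweep puts G at bearing -34°, so G = D + 13.4·(cos -34°, sin -34°) = (-35.2, 5.91). Tangency of A1 to GQ means the radius DG is perpendicular to GQ, so GQ runs along (−sin -34°, cos -34°); with |GQ| = 24.9, Q = (-21.3, 26.5). Then |TQ| = |Q − T| = 34.0.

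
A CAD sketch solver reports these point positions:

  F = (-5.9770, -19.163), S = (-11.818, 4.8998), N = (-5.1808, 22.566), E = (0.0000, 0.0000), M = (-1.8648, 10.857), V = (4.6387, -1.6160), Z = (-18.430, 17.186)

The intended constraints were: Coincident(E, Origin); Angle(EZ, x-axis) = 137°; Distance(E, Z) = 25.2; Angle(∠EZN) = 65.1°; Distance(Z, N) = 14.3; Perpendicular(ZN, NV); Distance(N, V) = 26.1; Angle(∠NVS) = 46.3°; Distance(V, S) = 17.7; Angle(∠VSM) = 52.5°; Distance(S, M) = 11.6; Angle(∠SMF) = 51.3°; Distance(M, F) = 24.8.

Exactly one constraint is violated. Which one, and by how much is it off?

Distance(M, F) = 24.8 — off by 5.50.

E = (0.00, 0.00) ✓; EZ at 137.0° ✓; |EZ| = 25.20 ✓; ∠EZN = 65.10° ✓; |ZN| = 14.30 ✓; ∠(ZN, NV) = 90.00° ✓; |NV| = 26.10 ✓; ∠NVS = 46.30° ✓; |VS| = 17.70 ✓; ∠VSM = 52.50° ✓; |SM| = 11.60 ✓; ∠SMF = 51.30° ✓; |MF| = 30.30 ✗.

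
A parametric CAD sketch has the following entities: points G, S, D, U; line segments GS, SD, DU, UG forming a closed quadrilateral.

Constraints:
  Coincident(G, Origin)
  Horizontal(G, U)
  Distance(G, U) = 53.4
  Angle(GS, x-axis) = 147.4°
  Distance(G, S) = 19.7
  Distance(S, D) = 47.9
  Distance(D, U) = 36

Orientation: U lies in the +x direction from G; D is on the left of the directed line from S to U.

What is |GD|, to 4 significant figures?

38.85

Checks: |GU| = 53.40 ✓; |GS| = 19.70 ✓; |SD| = 47.90 ✓; |DU| = 36.00 ✓.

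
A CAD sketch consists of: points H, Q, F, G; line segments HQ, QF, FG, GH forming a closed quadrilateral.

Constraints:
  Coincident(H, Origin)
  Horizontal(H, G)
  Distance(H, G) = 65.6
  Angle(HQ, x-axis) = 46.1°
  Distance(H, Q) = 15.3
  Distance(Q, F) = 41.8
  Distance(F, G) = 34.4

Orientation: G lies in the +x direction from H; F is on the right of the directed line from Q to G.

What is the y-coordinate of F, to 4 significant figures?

-20.54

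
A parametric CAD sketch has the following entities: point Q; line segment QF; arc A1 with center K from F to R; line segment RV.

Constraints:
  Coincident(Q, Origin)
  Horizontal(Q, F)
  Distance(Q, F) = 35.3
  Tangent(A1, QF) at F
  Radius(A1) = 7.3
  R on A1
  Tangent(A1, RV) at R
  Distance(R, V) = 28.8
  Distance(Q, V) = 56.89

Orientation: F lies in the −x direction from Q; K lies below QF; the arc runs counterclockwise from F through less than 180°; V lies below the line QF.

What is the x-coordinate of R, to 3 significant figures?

-42.6

Q is at the origin; QF is horizontal with |QF| = 35.3 and F on the −x side, so F = (-35.3, 0.00). A1 meets QF tangentially, so KF is at right angles to QF, so K = F + (0, -7.3) = (-35.3, -7.30). Since KR ⟂ RV (tangency), |KV| = √(7.3² + 28.8²) = 29.7 regardless of where R sits on A1. So V lies on both circle(Q, 56.89) and circle(K, 29.7); the below-QF intersection is V = (-44.4, -35.6). R is the foot of the tangent from V: R = (-42.6, -6.84).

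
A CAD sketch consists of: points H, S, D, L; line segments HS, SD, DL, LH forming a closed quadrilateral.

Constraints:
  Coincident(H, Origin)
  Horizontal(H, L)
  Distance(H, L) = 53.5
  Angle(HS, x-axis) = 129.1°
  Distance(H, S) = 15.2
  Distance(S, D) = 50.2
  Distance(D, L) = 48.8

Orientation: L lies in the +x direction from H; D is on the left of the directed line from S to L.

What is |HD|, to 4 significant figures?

52.18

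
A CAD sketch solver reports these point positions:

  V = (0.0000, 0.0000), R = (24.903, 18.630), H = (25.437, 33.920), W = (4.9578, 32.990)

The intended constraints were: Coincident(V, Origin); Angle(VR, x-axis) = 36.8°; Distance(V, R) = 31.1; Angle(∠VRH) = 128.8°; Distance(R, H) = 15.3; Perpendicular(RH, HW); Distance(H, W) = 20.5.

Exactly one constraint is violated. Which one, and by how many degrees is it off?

Perpendicular(RH, HW) — off by 4.60°.

V = (0.00, 0.00) ✓; VR at 36.80° ✓; |VR| = 31.10 ✓; ∠VRH = 128.8° ✓; |RH| = 15.30 ✓; ∠(RH, HW) = 94.60° ✗; |HW| = 20.50 ✓.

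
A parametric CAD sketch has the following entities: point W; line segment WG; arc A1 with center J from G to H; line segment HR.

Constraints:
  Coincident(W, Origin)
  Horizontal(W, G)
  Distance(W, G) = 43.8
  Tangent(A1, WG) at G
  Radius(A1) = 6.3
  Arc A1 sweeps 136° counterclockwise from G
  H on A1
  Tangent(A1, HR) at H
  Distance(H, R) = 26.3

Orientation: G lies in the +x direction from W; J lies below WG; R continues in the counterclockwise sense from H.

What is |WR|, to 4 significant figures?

65.20

W is at the origin; W and G share the same y with |WG| = 43.8 and G on the +x side, so G = (43.80, 0.000). Since A1 is tangent to WG there, JG ⟂ WG, so J = G + (0, -6.3) = (43.80, -6.300). On A1, G sits at bearing 90° from J; a 136° counterclockwise sweep puts H at bearing 226°, so H = J + 6.3·(cos 226°, sin 226°) = (39.42, -10.83). A1 meets HR tangentially, so JH is at right angles to HR, so HR runs along (−sin 226°, cos 226°); with |HR| = 26.3, R = (58.34, -29.10). Then |WR| = |R − W| = 65.20.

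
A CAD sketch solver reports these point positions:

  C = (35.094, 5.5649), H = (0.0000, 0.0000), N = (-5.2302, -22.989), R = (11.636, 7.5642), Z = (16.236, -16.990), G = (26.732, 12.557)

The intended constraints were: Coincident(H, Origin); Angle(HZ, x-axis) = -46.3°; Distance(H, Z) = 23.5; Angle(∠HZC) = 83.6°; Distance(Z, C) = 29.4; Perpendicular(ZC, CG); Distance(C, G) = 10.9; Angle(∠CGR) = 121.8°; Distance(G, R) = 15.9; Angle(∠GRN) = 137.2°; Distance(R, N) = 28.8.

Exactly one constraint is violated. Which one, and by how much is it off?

Distance(R, N) = 28.8 — off by 6.10.

H = (0.00, 0.00) ✓; HZ at -46.30° ✓; |HZ| = 23.50 ✓; ∠HZC = 83.60° ✓; |ZC| = 29.40 ✓; ∠(ZC, CG) = 90.00° ✓; |CG| = 10.90 ✓; ∠CGR = 121.8° ✓; |GR| = 15.90 ✓; ∠GRN = 137.2° ✓; |RN| = 34.90 ✗.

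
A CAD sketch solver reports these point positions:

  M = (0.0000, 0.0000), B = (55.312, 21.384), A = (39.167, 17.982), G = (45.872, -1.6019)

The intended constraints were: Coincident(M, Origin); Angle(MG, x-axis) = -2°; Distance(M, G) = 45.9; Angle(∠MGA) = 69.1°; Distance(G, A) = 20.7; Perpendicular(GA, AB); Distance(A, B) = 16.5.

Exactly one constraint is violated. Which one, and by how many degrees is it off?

Perpendicular(GA, AB) — off by 7.00°.

M = (0.00, 0.00) ✓; MG at -2.000° ✓; |MG| = 45.90 ✓; ∠MGA = 69.10° ✓; |GA| = 20.70 ✓; ∠(GA, AB) = 97.00° ✗; |AB| = 16.50 ✓.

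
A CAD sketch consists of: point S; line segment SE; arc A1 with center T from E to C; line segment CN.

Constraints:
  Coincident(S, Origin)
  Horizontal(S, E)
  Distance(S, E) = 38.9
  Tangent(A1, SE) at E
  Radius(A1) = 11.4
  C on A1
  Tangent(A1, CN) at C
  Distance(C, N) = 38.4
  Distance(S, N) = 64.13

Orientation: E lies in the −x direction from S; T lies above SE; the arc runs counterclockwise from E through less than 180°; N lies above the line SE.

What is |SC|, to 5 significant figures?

31.451

Checks: S = (0.00, 0.00) ✓; |TC| = 11.40 ✓; ∠(TC, CN) = 90.00° ✓; |CN| = 38.40 ✓; |SN| = 64.13 ✓.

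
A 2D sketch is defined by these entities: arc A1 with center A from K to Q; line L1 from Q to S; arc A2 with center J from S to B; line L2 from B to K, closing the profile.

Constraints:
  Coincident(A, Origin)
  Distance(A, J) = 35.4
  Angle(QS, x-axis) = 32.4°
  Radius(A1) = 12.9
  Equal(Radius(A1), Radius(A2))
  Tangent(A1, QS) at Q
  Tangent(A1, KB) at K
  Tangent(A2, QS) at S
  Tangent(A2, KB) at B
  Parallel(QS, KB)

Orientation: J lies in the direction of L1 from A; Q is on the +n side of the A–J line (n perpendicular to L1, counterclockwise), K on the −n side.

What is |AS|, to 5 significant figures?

37.677

Tangency of A1 to both parallel lines with radius 12.9 puts Q and K at A ± 12.9·n: Q = (-6.9122, 10.892), K = (6.9122, -10.892). Equal radii place S and B the same way about J: S = J + 12.9·n = (22.977, 29.860), B = J − 12.9·n = (36.801, 8.0764). Then |AS| = |S − A| = 37.677.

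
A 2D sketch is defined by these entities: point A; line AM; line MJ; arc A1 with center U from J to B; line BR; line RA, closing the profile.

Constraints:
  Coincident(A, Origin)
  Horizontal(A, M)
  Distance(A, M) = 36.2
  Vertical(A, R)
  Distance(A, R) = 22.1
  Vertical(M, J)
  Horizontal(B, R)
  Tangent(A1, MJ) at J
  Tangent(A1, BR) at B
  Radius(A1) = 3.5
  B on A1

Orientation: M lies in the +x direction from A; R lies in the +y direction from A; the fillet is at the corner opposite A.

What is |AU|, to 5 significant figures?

37.620

A and R share the same x with |AR| = 22.1 and R on the +y side, so R = (0.0000, 22.100). The virtual corner opposite A is at (36.200, 22.100). The tangent condition forces UJ to be normal to MJ and A1 meets BR tangentially, so UB is at right angles to BR, with radius 3.5, so the center U sits 3.5 in from both sides at U = (32.700, 18.600). Then |AU| = |U − A| = 37.620.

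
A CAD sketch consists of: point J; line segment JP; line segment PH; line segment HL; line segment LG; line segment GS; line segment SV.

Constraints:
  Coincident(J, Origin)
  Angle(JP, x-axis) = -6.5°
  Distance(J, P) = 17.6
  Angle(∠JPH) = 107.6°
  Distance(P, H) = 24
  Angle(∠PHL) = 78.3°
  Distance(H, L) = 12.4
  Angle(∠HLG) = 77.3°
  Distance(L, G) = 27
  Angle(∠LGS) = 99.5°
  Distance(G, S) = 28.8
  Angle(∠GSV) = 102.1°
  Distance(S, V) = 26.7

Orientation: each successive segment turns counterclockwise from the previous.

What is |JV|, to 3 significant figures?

55.7

J is at the origin; JP runs at -6.5° with length 17.6, so P = (17.5, -1.99). ∠JPH = 107.6° gives PH at 65.9° from the x-axis; with |PH| = 24.0, H = (27.3, 19.9). ∠PHL = 78.3° gives HL at 168° from the x-axis; with |HL| = 12.4, L = (15.2, 22.6). ∠HLG = 77.3° gives LG at -89.7° from the x-axis; with |LG| = 27.0, G = (15.3, -4.42). ∠LGS = 99.5° gives GS at -9.20° from the x-axis; with |GS| = 28.8, S = (43.7, -9.03). ∠GSV = 102.1° gives SV at 68.7° from the x-axis; with |SV| = 26.7, V = (53.4, 15.9). Then |JV| = |V − J| = 55.7.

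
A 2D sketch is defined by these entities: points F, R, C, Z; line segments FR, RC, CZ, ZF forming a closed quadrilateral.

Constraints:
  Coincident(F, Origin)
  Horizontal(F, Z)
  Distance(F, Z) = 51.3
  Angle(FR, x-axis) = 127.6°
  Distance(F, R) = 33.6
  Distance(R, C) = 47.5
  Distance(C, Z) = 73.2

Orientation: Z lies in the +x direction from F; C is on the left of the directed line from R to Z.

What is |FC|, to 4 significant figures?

62.65

F is at the origin; FZ is horizontal with |FZ| = 51.3 and Z in +x, so Z = (51.3, 0). FR runs at 127.6° with |FR| = 33.6, so R = (-20.50, 26.62). C is determined by |RC| = 47.5 and |CZ| = 73.2 together: it lies at the intersection of circle(R, 47.5) and circle(Z, 73.2). With |RZ| = 76.58, the foot of the radical line on RZ is 18.03 from R and the perpendicular offset is √(47.5² − 18.03²) = 43.94. Taking the left-of-RZ solution: C = (11.69, 61.55).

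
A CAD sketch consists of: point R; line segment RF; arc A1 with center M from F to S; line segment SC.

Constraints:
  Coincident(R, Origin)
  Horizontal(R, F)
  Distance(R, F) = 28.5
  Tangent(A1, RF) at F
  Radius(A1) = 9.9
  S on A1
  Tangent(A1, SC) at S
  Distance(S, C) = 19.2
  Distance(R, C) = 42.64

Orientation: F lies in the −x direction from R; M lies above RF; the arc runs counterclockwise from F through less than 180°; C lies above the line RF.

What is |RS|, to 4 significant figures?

24.52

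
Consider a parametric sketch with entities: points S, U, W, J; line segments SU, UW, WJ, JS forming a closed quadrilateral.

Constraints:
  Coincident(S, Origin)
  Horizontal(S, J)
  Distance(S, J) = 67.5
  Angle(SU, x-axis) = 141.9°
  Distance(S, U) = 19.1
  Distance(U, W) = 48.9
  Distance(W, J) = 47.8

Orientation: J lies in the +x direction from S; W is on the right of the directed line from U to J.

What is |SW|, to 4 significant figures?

29.80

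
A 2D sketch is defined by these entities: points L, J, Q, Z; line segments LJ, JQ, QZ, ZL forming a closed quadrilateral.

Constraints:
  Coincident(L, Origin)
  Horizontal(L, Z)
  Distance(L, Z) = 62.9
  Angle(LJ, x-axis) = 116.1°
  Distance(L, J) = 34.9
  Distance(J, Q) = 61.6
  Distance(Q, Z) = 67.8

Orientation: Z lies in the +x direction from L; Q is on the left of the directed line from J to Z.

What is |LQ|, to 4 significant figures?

73.25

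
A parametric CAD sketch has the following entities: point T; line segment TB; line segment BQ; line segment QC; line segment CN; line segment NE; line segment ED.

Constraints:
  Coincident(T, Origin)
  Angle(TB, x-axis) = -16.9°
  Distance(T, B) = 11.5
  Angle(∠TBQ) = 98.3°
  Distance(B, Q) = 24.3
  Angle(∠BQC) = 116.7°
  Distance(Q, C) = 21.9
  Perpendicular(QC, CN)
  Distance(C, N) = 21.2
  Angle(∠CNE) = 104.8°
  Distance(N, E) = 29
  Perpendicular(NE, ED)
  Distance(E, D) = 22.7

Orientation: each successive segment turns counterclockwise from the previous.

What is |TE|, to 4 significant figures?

4.650

The perpendicularity gives CN at right angles to QC, so CN runs at -141.9°; with |CN| = 21.2, N = (-8.846, 22.80). ∠CNE = 104.8° gives NE at -66.70° from the x-axis; with |NE| = 29.0, E = (2.625, -3.838). Then |TE| = |E − T| = 4.650.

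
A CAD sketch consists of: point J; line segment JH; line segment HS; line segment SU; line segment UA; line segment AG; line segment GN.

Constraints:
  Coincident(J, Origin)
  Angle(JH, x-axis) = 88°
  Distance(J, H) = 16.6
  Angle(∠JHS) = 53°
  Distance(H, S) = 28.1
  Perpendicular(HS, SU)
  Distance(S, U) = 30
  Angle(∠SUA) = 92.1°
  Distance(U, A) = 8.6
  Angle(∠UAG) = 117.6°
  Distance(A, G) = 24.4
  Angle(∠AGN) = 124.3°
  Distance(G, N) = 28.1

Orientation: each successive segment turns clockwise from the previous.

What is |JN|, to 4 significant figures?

30.97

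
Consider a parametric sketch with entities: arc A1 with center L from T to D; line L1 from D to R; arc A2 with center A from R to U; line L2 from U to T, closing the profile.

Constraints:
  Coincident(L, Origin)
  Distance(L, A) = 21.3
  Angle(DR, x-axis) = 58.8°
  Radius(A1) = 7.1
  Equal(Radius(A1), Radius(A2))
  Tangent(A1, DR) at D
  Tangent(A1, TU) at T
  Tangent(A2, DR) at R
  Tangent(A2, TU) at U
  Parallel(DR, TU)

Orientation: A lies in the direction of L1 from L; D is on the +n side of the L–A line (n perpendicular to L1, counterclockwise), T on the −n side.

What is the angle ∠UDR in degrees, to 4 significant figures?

33.69°

The slot axis is L1's direction at 58.8°, so u = (cos 58.8°, sin 58.8°) = (0.5180, 0.8554) and n = (−sin 58.8°, cos 58.8°) = (-0.8554, 0.5180). L is at the origin and A lies 21.3 along u from L, so A = 21.3·u = (11.03, 18.22). Tangency of A1 to both parallel lines with radius 7.1 puts D and T at L ± 7.1·n: D = (-6.073, 3.678), T = (6.073, -3.678). Equal radii place R and U the same way about A: R = A + 7.1·n = (4.961, 21.90), U = A − 7.1·n = (17.11, 14.54). Then cos ∠UDR = DU·DR / (|DU||DR|), giving 33.69°.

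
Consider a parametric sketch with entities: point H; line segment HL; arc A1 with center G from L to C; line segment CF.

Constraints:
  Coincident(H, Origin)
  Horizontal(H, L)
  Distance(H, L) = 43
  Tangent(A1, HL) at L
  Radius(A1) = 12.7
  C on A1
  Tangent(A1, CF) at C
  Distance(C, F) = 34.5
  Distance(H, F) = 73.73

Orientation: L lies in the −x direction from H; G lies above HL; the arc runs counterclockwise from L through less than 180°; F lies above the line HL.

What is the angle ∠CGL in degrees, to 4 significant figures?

132.7°

Checks: H = (0.00, 0.00) ✓; |GC| = 12.70 ✓; ∠(GC, CF) = 90.00° ✓; |CF| = 34.50 ✓; |HF| = 73.73 ✓.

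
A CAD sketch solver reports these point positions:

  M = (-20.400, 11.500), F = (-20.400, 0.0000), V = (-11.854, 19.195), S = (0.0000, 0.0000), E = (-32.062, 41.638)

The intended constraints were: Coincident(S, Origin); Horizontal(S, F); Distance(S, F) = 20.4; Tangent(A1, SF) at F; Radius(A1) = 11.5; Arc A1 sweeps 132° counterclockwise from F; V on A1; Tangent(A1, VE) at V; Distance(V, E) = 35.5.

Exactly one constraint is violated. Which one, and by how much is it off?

Distance(V, E) = 35.5 — off by 5.30.

S = (0.00, 0.00) ✓; S.y = 0.00, F.y = 0.00 ✓; |SF| = 20.40 ✓; ∠(MF, FS) = 90.00° ✓; |MF| = 11.50 ✓; bearing(M→V) − bearing(M→F) = 132.0° ✓; |MV| = 11.50 ✓; ∠(MV, VE) = 90.00° ✓; |VE| = 30.20 ✗.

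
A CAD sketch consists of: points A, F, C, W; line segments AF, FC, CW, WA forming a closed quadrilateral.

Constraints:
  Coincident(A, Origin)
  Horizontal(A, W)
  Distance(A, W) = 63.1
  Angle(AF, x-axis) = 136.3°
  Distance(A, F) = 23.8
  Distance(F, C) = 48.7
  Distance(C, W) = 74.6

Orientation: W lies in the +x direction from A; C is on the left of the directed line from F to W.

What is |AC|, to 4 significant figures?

56.37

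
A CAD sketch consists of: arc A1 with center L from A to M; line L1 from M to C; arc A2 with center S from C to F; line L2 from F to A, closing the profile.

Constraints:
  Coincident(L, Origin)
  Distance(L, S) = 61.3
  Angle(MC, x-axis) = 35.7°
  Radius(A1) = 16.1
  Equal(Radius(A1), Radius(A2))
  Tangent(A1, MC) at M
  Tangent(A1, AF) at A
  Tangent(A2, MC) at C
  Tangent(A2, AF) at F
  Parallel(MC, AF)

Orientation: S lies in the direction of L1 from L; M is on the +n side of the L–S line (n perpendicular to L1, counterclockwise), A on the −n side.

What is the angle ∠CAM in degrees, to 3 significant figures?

62.3°

The slot axis is L1's direction at 35.7°, so u = (cos 35.7°, sin 35.7°) = (0.812, 0.584) and n = (−sin 35.7°, cos 35.7°) = (-0.584, 0.812). L is at the origin and S lies 61.3 along u from L, so S = 61.3·u = (49.8, 35.8). Tangency of A1 to both parallel lines with radius 16.1 puts M and A at L ± 16.1·n: M = (-9.40, 13.1), A = (9.40, -13.1). Equal radii place C and F the same way about S: C = S + 16.1·n = (40.4, 48.8), F = S − 16.1·n = (59.2, 22.7). Then cos ∠CAM = AC·AM / (|AC||AM|), giving 62.3°.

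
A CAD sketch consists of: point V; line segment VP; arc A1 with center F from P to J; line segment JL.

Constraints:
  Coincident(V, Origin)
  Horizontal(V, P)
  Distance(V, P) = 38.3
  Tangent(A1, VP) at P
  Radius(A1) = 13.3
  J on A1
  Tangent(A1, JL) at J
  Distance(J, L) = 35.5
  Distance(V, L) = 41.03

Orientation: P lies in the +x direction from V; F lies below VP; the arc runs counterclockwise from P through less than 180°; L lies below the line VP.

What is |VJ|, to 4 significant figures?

27.37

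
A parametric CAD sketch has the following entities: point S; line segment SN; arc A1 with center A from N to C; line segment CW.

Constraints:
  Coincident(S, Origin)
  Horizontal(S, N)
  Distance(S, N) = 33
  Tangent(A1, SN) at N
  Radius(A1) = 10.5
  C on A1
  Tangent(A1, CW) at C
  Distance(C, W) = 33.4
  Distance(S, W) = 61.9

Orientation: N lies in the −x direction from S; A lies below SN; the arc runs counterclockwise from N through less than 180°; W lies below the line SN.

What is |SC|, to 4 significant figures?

44.73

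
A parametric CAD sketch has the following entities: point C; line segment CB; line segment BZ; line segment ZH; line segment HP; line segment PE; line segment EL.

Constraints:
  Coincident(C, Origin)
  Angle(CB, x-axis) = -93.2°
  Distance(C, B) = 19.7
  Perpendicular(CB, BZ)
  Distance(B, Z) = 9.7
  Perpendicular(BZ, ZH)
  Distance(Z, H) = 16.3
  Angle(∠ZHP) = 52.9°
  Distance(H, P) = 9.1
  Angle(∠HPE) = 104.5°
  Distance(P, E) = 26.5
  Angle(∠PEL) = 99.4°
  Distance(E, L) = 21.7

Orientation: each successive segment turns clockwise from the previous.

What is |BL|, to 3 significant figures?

34.9

C is at the origin; CB runs at -93.2° with length 19.7, so B = (-1.10, -19.7). CB ⟂ BZ, so BZ runs at 177°; with |BZ| = 9.7, Z = (-10.8, -19.1). BZ is perpendicular to ZH, so ZH runs at 86.8°; with |ZH| = 16.3, H = (-9.87, -2.85). ∠ZHP = 52.9° gives HP at -40.3° from the x-axis; with |HP| = 9.1, P = (-2.93, -8.74). ∠HPE = 104.5° gives PE at -116° from the x-axis; with |PE| = 26.5, E = (-14.5, -32.6). ∠PEL = 99.4° gives EL at 164° from the x-axis; with |EL| = 21.7, L = (-35.3, -26.5). Then |BL| = |L − B| = 34.9.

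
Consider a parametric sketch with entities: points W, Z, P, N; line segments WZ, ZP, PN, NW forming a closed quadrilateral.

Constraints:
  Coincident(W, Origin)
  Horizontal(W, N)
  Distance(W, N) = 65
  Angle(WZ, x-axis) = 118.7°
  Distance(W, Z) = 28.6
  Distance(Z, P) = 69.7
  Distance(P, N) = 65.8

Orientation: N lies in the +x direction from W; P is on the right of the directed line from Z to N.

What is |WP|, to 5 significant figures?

41.428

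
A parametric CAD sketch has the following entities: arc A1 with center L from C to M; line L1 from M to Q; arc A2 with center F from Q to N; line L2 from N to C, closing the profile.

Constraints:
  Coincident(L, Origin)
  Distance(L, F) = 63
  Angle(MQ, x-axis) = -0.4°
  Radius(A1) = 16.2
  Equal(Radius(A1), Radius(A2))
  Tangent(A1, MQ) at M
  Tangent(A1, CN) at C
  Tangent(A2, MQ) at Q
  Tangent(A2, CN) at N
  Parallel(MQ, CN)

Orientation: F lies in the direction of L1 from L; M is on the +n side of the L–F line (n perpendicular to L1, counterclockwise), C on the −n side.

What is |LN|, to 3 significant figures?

65.0

The slot axis is L1's direction at -0.4°, so u = (cos -0.4°, sin -0.4°) = (1.00, -0.00698) and n = (−sin -0.4°, cos -0.4°) = (0.00698, 1.00). L is at the origin and F lies 63.0 along u from L, so F = 63.0·u = (63.0, -0.440). Tangency of A1 to both parallel lines with radius 16.2 puts M and C at L ± 16.2·n: M = (0.113, 16.2), C = (-0.113, -16.2). Equal radii place Q and N the same way about F: Q = F + 16.2·n = (63.1, 15.8), N = F − 16.2·n = (62.9, -16.6). Then |LN| = |N − L| = 65.0.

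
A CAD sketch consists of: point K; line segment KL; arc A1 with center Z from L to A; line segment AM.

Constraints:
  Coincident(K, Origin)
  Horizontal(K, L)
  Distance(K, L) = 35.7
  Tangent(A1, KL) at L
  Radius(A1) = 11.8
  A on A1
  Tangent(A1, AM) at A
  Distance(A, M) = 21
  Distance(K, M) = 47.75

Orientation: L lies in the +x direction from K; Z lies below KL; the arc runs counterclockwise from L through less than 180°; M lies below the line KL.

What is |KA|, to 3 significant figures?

29.3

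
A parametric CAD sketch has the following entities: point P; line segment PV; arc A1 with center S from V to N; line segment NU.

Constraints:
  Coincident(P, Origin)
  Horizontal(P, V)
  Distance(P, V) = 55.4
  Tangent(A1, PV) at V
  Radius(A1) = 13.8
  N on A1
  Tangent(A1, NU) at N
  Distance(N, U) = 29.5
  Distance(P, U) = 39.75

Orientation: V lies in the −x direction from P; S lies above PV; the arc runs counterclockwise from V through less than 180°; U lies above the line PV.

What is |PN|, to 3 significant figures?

44.6

Checks: |SN| = 13.80 ✓; ∠(SN, NU) = 90.00° ✓; |NU| = 29.50 ✓; |PU| = 39.75 ✓.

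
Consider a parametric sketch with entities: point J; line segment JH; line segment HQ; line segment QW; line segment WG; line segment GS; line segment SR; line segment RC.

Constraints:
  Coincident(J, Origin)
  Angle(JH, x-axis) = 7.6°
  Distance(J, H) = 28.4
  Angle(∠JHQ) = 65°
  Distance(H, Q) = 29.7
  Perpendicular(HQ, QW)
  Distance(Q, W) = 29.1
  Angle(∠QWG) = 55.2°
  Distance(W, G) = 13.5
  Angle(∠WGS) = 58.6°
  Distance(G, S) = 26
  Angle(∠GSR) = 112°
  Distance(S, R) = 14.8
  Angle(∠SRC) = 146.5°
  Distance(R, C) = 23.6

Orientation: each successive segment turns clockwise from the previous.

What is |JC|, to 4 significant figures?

49.63

∠GSR = 112.0° gives SR at -151.6° from the x-axis; with |SR| = 14.8, R = (-7.953, -40.49). ∠SRC = 146.5° gives RC at 174.9° from the x-axis; with |RC| = 23.6, C = (-31.46, -38.39). Then |JC| = |C − J| = 49.63.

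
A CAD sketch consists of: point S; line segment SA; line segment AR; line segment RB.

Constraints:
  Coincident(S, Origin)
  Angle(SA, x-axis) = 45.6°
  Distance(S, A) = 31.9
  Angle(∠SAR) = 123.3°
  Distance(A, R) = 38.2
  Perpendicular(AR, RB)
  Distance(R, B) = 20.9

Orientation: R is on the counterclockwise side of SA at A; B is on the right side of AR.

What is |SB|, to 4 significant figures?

73.25

S is at the origin; SA runs at 45.6° with length 31.9, so A = 31.9·(cos 45.6°, sin 45.6°) = (22.32, 22.79). ∠SAR = 123.3°, so AR runs at 45.6° + (180° − 123.3°) = 102.3° from the x-axis; with |AR| = 38.2, R = A + 38.2·(cos 102.3°, sin 102.3°) = (14.18, 60.11). AR ⟂ RB; with |RB| = 20.9 on the right of AR, B = R + 20.9·(0.9770, 0.2130) = (34.60, 64.57). Then |SB| = |B − S| = 73.25.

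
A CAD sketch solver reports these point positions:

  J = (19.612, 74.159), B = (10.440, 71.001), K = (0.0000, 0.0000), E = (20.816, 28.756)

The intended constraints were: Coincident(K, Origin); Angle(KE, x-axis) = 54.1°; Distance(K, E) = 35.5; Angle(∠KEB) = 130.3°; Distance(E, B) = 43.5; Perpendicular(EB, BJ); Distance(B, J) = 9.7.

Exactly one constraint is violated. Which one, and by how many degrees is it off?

Perpendicular(EB, BJ) — off by 5.20°.

K = (0.00, 0.00) ✓; KE at 54.10° ✓; |KE| = 35.50 ✓; ∠KEB = 130.3° ✓; |EB| = 43.50 ✓; ∠(EB, BJ) = 84.80° ✗; |BJ| = 9.700 ✓.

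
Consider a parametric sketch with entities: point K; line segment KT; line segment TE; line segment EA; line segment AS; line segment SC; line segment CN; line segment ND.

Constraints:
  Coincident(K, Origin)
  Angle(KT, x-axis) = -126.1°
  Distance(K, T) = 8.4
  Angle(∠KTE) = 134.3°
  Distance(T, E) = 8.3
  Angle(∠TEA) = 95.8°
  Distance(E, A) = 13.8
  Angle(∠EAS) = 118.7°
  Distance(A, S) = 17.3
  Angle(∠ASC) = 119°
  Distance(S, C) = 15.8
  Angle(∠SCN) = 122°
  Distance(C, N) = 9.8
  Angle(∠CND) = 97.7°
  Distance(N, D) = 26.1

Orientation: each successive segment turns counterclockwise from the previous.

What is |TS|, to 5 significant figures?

23.967

K is at the origin; KT runs at -126.1° with length 8.4, so T = (-4.9492, -6.7871). ∠KTE = 134.3° gives TE at -80.400° from the x-axis; with |TE| = 8.3, E = (-3.5651, -14.971). ∠TEA = 95.8° gives EA at 3.8000° from the x-axis; with |EA| = 13.8, A = (10.205, -14.056). ∠EAS = 118.7° gives AS at 65.100° from the x-axis; with |AS| = 17.3, S = (17.489, 1.6356). Then |TS| = |S − T| = 23.967.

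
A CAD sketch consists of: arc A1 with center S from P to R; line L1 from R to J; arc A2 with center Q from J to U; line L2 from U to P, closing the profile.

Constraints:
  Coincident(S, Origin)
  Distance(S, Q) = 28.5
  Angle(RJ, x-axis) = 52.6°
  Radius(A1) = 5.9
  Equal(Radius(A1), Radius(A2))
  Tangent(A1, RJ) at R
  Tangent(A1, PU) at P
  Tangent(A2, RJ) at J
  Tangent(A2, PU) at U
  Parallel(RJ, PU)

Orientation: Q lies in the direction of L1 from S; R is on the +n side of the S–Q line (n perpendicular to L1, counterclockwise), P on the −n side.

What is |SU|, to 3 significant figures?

29.1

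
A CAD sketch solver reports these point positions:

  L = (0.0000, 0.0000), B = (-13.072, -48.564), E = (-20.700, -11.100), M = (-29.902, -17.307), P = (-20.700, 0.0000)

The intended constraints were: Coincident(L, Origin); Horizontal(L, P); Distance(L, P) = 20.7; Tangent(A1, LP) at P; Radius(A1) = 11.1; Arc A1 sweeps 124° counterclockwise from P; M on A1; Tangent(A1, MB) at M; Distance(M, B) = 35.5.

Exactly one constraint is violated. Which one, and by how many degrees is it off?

Tangent(A1, MB) at M — off by 5.70°.

L = (0.00, 0.00) ✓; L.y = 0.00, P.y = 0.00 ✓; |LP| = 20.70 ✓; ∠(EP, PL) = 90.00° ✓; |EP| = 11.10 ✓; bearing(E→M) − bearing(E→P) = 124.0° ✓; |EM| = 11.10 ✓; ∠(EM, MB) = 95.70° ✗; |MB| = 35.50 ✓.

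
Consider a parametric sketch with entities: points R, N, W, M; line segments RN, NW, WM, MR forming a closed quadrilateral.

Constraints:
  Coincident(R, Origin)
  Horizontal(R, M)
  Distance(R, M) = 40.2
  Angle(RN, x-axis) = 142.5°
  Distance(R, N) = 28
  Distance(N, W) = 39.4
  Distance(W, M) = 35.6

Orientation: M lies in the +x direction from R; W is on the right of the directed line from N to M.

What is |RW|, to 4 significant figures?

12.01

R is at the origin; R and M share the same y with |RM| = 40.2 and M in +x, so M = (40.2, 0). RN runs at 142.5° with |RN| = 28.0, so N = (-22.21, 17.05). W is determined by |NW| = 39.4 and |WM| = 35.6 together: it lies at the intersection of circle(N, 39.4) and circle(M, 35.6). With |NM| = 64.70, the foot of the radical line on NM is 34.55 from N and the perpendicular offset is √(39.4² − 34.55²) = 18.93. Taking the right-of-NM solution: W = (6.129, -10.32).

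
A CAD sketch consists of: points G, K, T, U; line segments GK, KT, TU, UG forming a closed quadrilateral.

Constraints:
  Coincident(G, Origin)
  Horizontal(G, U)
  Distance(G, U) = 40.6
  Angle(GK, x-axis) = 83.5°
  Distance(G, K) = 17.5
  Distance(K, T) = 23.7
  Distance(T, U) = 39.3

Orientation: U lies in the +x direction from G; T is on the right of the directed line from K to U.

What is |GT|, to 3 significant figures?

6.57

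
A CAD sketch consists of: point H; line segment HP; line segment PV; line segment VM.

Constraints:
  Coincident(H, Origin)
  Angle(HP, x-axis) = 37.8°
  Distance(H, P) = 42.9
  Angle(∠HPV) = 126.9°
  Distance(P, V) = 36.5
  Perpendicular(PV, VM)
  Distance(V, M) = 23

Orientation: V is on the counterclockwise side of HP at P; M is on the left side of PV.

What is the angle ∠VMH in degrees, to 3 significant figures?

100°

∠HPV = 126.9°, so PV runs at 37.8° + (180° − 126.9°) = 90.9° from the x-axis; with |PV| = 36.5, V = P + 36.5·(cos 90.9°, sin 90.9°) = (33.3, 62.8). The perpendicularity gives VM at right angles to PV; with |VM| = 23.0 on the left of PV, M = V + 23.0·(-1.00, -0.0157) = (10.3, 62.4). Then cos ∠VMH = MV·MH / (|MV||MH|), giving 100°.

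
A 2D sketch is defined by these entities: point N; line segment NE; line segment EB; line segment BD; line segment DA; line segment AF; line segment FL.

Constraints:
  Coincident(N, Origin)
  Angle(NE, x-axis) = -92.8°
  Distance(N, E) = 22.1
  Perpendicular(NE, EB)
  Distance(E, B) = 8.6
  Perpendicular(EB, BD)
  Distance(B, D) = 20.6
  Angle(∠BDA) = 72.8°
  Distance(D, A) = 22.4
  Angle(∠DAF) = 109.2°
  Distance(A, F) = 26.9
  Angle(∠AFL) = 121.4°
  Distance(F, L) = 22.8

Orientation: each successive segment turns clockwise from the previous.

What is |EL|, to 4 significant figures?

26.00

N is at the origin; NE runs at -92.8° with length 22.1, so E = (-1.080, -22.07). The perpendicularity gives EB at right angles to NE, so EB runs at 177.2°; with |EB| = 8.6, B = (-9.669, -21.65). The perpendicularity gives BD at right angles to EB, so BD runs at 87.20°; with |BD| = 20.6, D = (-8.663, -1.078). ∠BDA = 72.8° gives DA at -20.00° from the x-axis; with |DA| = 22.4, A = (12.39, -8.739). ∠DAF = 109.2° gives AF at -90.80° from the x-axis; with |AF| = 26.9, F = (12.01, -35.64). ∠AFL = 121.4° gives FL at -149.4° from the x-axis; with |FL| = 22.8, L = (-7.614, -47.24). Then |EL| = |L − E| = 26.00.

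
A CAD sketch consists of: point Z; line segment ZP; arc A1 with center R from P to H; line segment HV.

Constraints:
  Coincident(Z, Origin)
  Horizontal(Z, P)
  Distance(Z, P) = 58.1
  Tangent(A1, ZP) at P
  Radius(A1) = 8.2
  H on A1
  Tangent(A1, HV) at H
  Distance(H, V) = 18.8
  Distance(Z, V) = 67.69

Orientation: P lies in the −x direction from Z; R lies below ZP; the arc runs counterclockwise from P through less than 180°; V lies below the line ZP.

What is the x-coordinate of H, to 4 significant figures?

-66.05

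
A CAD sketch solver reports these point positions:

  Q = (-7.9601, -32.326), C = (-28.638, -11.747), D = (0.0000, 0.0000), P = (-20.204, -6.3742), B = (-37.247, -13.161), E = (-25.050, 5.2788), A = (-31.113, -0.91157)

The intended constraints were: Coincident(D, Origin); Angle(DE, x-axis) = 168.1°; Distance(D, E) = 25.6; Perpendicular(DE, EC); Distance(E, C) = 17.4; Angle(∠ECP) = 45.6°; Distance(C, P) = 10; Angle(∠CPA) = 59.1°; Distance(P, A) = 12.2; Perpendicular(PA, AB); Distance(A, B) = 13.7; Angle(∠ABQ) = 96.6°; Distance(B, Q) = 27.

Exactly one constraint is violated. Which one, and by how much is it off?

Distance(B, Q) = 27 — off by 8.00.

D = (0.00, 0.00) ✓; DE at 168.1° ✓; |DE| = 25.60 ✓; ∠(DE, EC) = 90.00° ✓; |EC| = 17.40 ✓; ∠ECP = 45.60° ✓; |CP| = 10.00 ✓; ∠CPA = 59.10° ✓; |PA| = 12.20 ✓; ∠(PA, AB) = 90.00° ✓; |AB| = 13.70 ✓; ∠ABQ = 96.60° ✓; |BQ| = 35.00 ✗.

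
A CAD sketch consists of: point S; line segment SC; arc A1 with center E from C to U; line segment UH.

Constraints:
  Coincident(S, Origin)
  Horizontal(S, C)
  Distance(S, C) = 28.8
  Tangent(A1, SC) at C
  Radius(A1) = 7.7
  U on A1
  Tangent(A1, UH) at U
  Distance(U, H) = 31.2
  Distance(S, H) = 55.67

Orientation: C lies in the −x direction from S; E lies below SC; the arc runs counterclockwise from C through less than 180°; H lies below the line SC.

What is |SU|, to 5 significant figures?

36.976

Checks: S.y = 0.00, C.y = 0.00 ✓; |EU| = 7.700 ✓; ∠(EU, UH) = 90.00° ✓; |UH| = 31.20 ✓; |SH| = 55.67 ✓.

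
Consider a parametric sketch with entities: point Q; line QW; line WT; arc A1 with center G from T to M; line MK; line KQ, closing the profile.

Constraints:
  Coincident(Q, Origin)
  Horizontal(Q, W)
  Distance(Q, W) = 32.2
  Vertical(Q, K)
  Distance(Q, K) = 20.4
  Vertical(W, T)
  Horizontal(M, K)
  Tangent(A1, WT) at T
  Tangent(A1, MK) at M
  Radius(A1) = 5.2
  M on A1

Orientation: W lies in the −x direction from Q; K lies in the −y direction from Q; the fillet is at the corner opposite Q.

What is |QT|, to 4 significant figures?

35.61

Q is at the origin; Q and W share the same y with |QW| = 32.2 and W on the −x side, so W = (-32.20, 0.000). Q and K share the same x with |QK| = 20.4 and K on the −y side, so K = (0.000, -20.40). The virtual corner opposite Q is at (-32.20, -20.40). A1 meets WT tangentially, so GT is at right angles to WT and A1 meets MK tangentially, so GM is at right angles to MK, with radius 5.2, so the center G sits 5.2 in from both sides at G = (-27.00, -15.20). That places the tangent points at T = (-32.20, -15.20) on WT and M = (-27.00, -20.40) on MK. Then |QT| = |T − Q| = 35.61.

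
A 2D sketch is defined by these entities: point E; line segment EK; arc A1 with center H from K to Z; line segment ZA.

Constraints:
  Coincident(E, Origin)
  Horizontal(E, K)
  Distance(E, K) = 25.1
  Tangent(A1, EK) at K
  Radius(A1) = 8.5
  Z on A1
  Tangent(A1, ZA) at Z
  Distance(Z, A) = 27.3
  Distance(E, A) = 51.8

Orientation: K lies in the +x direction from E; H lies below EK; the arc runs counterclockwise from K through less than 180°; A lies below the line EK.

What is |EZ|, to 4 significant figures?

24.53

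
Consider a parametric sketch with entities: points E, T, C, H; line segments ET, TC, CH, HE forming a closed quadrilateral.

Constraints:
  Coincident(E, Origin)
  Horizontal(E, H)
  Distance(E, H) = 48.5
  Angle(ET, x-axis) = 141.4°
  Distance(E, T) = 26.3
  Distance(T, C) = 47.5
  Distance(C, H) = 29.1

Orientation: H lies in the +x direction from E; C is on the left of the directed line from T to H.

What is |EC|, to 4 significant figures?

33.15

Checks: E = (0.00, 0.00) ✓; |TC| = 47.50 ✓; |CH| = 29.10 ✓.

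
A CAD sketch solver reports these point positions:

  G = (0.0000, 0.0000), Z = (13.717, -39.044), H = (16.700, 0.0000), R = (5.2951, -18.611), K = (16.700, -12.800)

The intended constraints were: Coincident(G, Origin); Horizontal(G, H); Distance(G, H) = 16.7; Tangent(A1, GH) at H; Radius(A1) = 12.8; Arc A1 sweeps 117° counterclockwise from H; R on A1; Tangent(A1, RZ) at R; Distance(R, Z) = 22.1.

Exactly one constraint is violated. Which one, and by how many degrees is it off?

Tangent(A1, RZ) at R — off by 4.60°.

G = (0.00, 0.00) ✓; G.y = 0.00, H.y = 0.00 ✓; |GH| = 16.70 ✓; ∠(KH, HG) = 90.00° ✓; |KH| = 12.80 ✓; bearing(K→R) − bearing(K→H) = 117.0° ✓; |KR| = 12.80 ✓; ∠(KR, RZ) = 94.60° ✗; |RZ| = 22.10 ✓.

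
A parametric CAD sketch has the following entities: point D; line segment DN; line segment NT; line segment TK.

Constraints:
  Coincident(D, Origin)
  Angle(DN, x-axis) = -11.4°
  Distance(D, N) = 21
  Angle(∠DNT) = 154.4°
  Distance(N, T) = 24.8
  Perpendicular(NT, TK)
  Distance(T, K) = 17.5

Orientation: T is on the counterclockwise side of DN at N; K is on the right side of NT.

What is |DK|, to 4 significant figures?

51.18

D is at the origin; DN runs at -11.4° with length 21.0, so N = 21.0·(cos -11.4°, sin -11.4°) = (20.59, -4.151). ∠DNT = 154.4°, so NT runs at -11.4° + (180° − 154.4°) = 14.20° from the x-axis; with |NT| = 24.8, T = N + 24.8·(cos 14.20°, sin 14.20°) = (44.63, 1.933). The perpendicularity gives TK at right angles to NT; with |TK| = 17.5 on the right of NT, K = T + 17.5·(0.2453, -0.9694) = (48.92, -15.03). Then |DK| = |K − D| = 51.18.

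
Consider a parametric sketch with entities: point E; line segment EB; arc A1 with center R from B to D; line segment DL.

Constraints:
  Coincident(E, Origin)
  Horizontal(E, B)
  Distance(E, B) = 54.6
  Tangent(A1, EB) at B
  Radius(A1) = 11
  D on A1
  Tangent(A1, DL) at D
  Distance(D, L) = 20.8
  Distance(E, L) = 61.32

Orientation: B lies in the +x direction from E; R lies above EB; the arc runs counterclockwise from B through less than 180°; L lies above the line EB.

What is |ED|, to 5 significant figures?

65.790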